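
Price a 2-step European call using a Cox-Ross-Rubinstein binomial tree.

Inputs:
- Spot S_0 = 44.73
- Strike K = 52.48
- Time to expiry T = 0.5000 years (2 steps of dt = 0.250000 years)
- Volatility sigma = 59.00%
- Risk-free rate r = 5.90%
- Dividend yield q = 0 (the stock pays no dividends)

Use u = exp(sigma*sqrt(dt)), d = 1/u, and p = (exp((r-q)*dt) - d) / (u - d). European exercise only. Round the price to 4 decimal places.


Answer: Price = V(0,0) = 5.5866

Derivation:
dt = T/N = 0.250000
u = exp(sigma*sqrt(dt)) = 1.343126; d = 1/u = 0.744532
p = (exp((r-q)*dt) - d) / (u - d) = 0.451604
Discount per step: exp(-r*dt) = 0.985358
Stock lattice S(k, i) with i counting down-moves:
  k=0: S(0,0) = 44.7300
  k=1: S(1,0) = 60.0780; S(1,1) = 33.3029
  k=2: S(2,0) = 80.6924; S(2,1) = 44.7300; S(2,2) = 24.7951
Terminal payoffs V(N, i) = max(S_T - K, 0):
  V(2,0) = 28.212402; V(2,1) = 0.000000; V(2,2) = 0.000000
Backward induction: V(k, i) = exp(-r*dt) * [p * V(k+1, i) + (1-p) * V(k+1, i+1)].
  V(1,0) = exp(-r*dt) * [p*28.212402 + (1-p)*0.000000] = 12.554282
  V(1,1) = exp(-r*dt) * [p*0.000000 + (1-p)*0.000000] = 0.000000
  V(0,0) = exp(-r*dt) * [p*12.554282 + (1-p)*0.000000] = 5.586551


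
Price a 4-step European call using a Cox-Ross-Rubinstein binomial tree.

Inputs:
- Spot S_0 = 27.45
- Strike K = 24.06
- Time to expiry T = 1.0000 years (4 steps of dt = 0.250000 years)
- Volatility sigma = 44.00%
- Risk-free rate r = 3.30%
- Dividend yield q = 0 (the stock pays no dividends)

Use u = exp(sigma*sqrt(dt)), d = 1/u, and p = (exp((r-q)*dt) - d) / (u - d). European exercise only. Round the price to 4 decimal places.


dt = T/N = 0.250000
u = exp(sigma*sqrt(dt)) = 1.246077; d = 1/u = 0.802519
p = (exp((r-q)*dt) - d) / (u - d) = 0.463897
Discount per step: exp(-r*dt) = 0.991784
Stock lattice S(k, i) with i counting down-moves:
  k=0: S(0,0) = 27.4500
  k=1: S(1,0) = 34.2048; S(1,1) = 22.0291
  k=2: S(2,0) = 42.6218; S(2,1) = 27.4500; S(2,2) = 17.6788
  k=3: S(3,0) = 53.1100; S(3,1) = 34.2048; S(3,2) = 22.0291; S(3,3) = 14.1876
  k=4: S(4,0) = 66.1792; S(4,1) = 42.6218; S(4,2) = 27.4500; S(4,3) = 17.6788; S(4,4) = 11.3858
Terminal payoffs V(N, i) = max(S_T - K, 0):
  V(4,0) = 42.119197; V(4,1) = 18.561813; V(4,2) = 3.390000; V(4,3) = 0.000000; V(4,4) = 0.000000
Backward induction: V(k, i) = exp(-r*dt) * [p * V(k+1, i) + (1-p) * V(k+1, i+1)].
  V(3,0) = exp(-r*dt) * [p*42.119197 + (1-p)*18.561813] = 29.247728
  V(3,1) = exp(-r*dt) * [p*18.561813 + (1-p)*3.390000] = 10.342485
  V(3,2) = exp(-r*dt) * [p*3.390000 + (1-p)*0.000000] = 1.559691
  V(3,3) = exp(-r*dt) * [p*0.000000 + (1-p)*0.000000] = 0.000000
  V(2,0) = exp(-r*dt) * [p*29.247728 + (1-p)*10.342485] = 18.955546
  V(2,1) = exp(-r*dt) * [p*10.342485 + (1-p)*1.559691] = 5.587716
  V(2,2) = exp(-r*dt) * [p*1.559691 + (1-p)*0.000000] = 0.717592
  V(1,0) = exp(-r*dt) * [p*18.955546 + (1-p)*5.587716] = 11.692157
  V(1,1) = exp(-r*dt) * [p*5.587716 + (1-p)*0.717592] = 2.952372
  V(0,0) = exp(-r*dt) * [p*11.692157 + (1-p)*2.952372] = 6.949167

Answer: Price = V(0,0) = 6.9492


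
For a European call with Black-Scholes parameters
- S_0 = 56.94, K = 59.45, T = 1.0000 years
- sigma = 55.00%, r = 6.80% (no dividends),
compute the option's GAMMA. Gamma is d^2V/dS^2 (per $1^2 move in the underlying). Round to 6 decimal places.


d1 = 0.3202044704; d2 = -0.2297955296
phi(d1) = 0.3790057189; exp(-qT) = 1.0000000000; exp(-rT) = 0.9342604736
Gamma = exp(-qT) * phi(d1) / (S * sigma * sqrt(T)) = 1.0000000000 * 0.3790057189 / (56.9400 * 0.5500 * 1.0000000000) = 0.012102

Answer: Gamma = 0.012102


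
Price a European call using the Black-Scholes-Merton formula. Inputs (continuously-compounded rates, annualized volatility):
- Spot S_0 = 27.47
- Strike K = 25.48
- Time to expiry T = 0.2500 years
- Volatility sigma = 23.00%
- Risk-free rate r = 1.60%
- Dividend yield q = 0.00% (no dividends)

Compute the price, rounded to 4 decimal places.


d1 = (ln(S/K) + (r - q + 0.5*sigma^2) * T) / (sigma * sqrt(T)) = 0.74620147
d2 = d1 - sigma * sqrt(T) = 0.63120147
exp(-rT) = 0.99600799; exp(-qT) = 1.00000000
C = S_0 * exp(-qT) * N(d1) - K * exp(-rT) * N(d2)
N(d1) = 0.77222714; N(d2) = 0.73604560
C = 27.4700 * 1.00000000 * 0.77222714 - 25.4800 * 0.99600799 * 0.73604560 = 2.5335

Answer: Price = 2.5335


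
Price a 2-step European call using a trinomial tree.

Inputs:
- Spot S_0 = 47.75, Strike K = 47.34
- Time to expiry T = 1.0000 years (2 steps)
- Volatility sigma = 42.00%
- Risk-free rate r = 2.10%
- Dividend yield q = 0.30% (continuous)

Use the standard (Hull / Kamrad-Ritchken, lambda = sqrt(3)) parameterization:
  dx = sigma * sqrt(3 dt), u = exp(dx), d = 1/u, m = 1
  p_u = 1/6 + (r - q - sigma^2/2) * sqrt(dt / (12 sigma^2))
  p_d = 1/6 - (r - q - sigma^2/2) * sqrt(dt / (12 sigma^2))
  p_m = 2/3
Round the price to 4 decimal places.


dt = T/N = 0.500000; dx = sigma*sqrt(3*dt) = 0.514393
u = exp(dx) = 1.672623; d = 1/u = 0.597863
p_u = 0.132549, p_m = 0.666667, p_d = 0.200785
Discount per step: exp(-r*dt) = 0.989555
Stock lattice S(k, j) with j the centered position index:
  k=0: S(0,+0) = 47.7500
  k=1: S(1,-1) = 28.5480; S(1,+0) = 47.7500; S(1,+1) = 79.8677
  k=2: S(2,-2) = 17.0678; S(2,-1) = 28.5480; S(2,+0) = 47.7500; S(2,+1) = 79.8677; S(2,+2) = 133.5886
Terminal payoffs V(N, j) = max(S_T - K, 0):
  V(2,-2) = 0.000000; V(2,-1) = 0.000000; V(2,+0) = 0.410000; V(2,+1) = 32.527732; V(2,+2) = 86.248577
Backward induction: V(k, j) = exp(-r*dt) * [p_u * V(k+1, j+1) + p_m * V(k+1, j) + p_d * V(k+1, j-1)]
  V(1,-1) = exp(-r*dt) * [p_u*0.410000 + p_m*0.000000 + p_d*0.000000] = 0.053777
  V(1,+0) = exp(-r*dt) * [p_u*32.527732 + p_m*0.410000 + p_d*0.000000] = 4.536955
  V(1,+1) = exp(-r*dt) * [p_u*86.248577 + p_m*32.527732 + p_d*0.410000] = 32.852847
  V(0,+0) = exp(-r*dt) * [p_u*32.852847 + p_m*4.536955 + p_d*0.053777] = 7.312850

Answer: Price = V(0,0) = 7.3128


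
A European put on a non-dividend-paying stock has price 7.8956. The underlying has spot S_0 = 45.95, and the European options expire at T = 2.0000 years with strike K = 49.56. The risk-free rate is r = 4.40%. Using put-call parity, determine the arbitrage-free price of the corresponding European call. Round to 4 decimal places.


Answer: Call price = 8.4605

Derivation:
Put-call parity: C - P = S_0 * exp(-qT) - K * exp(-rT).
S_0 * exp(-qT) = 45.9500 * 1.00000000 = 45.95000000
K * exp(-rT) = 49.5600 * 0.91576088 = 45.38510905
C = P + S*exp(-qT) - K*exp(-rT)
C = 7.8956 + 45.95000000 - 45.38510905 = 8.4605


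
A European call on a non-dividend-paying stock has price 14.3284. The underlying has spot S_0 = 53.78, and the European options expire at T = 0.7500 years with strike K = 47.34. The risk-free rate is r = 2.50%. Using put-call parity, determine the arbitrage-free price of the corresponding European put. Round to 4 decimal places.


Answer: Put price = 7.0090

Derivation:
Put-call parity: C - P = S_0 * exp(-qT) - K * exp(-rT).
S_0 * exp(-qT) = 53.7800 * 1.00000000 = 53.78000000
K * exp(-rT) = 47.3400 * 0.98142469 = 46.46064472
P = C - S*exp(-qT) + K*exp(-rT)
P = 14.3284 - 53.78000000 + 46.46064472 = 7.0090


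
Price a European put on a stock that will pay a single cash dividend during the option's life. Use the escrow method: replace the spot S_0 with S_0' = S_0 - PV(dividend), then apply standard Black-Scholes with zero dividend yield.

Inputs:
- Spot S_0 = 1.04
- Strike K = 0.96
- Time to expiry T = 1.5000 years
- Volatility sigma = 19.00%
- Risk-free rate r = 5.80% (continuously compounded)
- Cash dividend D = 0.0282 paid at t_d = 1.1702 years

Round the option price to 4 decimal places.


PV(D) = D * exp(-r * t_d) = 0.0282 * 0.93438044 = 0.02634953
S_0' = S_0 - PV(D) = 1.0400 - 0.02634953 = 1.01365047
d1 = (ln(S_0'/K) + (r + sigma^2/2)*T) / (sigma*sqrt(T)) = 0.72391076
d2 = d1 - sigma*sqrt(T) = 0.49120923
exp(-rT) = 0.91667710
N(-d1) = 0.23456026; N(-d2) = 0.31163923
P = K * exp(-rT) * N(-d2) - S_0' * N(-d1) = 0.9600 * 0.91667710 * 0.31163923 - 1.01365047 * 0.23456026 = 0.0365

Answer: Price = 0.0365


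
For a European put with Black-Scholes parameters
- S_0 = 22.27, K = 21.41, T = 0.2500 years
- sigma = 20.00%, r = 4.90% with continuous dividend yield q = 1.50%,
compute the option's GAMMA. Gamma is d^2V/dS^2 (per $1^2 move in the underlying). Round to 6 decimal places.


Answer: Gamma = 0.155180

Derivation:
d1 = 0.5288237867; d2 = 0.4288237867
phi(d1) = 0.3468836590; exp(-qT) = 0.9962570225; exp(-rT) = 0.9878247258
Gamma = exp(-qT) * phi(d1) / (S * sigma * sqrt(T)) = 0.9962570225 * 0.3468836590 / (22.2700 * 0.2000 * 0.5000000000) = 0.155180


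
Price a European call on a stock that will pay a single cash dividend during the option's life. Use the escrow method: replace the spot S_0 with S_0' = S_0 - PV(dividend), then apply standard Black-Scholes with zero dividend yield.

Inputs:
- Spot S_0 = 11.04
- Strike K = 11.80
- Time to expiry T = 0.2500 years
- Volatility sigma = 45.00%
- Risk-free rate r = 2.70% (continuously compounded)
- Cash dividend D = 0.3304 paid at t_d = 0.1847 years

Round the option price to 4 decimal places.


Answer: Price = 0.5790

Derivation:
PV(D) = D * exp(-r * t_d) = 0.3304 * 0.99502551 = 0.32875643
S_0' = S_0 - PV(D) = 11.0400 - 0.32875643 = 10.71124357
d1 = (ln(S_0'/K) + (r + sigma^2/2)*T) / (sigma*sqrt(T)) = -0.28774685
d2 = d1 - sigma*sqrt(T) = -0.51274685
exp(-rT) = 0.99327273
N(d1) = 0.38677026; N(d2) = 0.30406421
C = S_0' * N(d1) - K * exp(-rT) * N(d2) = 10.71124357 * 0.38677026 - 11.8000 * 0.99327273 * 0.30406421 = 0.5790


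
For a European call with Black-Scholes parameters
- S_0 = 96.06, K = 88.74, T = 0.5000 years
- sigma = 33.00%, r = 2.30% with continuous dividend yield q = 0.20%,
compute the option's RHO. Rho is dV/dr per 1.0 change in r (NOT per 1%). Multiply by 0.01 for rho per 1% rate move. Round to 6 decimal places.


Answer: Rho = 26.565492

Derivation:
d1 = 0.5013483515; d2 = 0.2680031137
phi(d1) = 0.3518277330; exp(-qT) = 0.9990004998; exp(-rT) = 0.9885658722
N(d2) = 0.6056515390
Rho = K*T*exp(-rT)*N(d2) = 88.7400 * 0.5000 * 0.9885658722 * 0.6056515390 = 26.565492


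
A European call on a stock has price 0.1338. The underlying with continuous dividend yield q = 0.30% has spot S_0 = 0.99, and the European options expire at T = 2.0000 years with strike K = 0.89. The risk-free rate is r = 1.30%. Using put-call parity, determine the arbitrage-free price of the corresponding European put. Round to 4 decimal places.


Put-call parity: C - P = S_0 * exp(-qT) - K * exp(-rT).
S_0 * exp(-qT) = 0.9900 * 0.99401796 = 0.98407778
K * exp(-rT) = 0.8900 * 0.97433509 = 0.86715823
P = C - S*exp(-qT) + K*exp(-rT)
P = 0.1338 - 0.98407778 + 0.86715823 = 0.0169

Answer: Put price = 0.0169


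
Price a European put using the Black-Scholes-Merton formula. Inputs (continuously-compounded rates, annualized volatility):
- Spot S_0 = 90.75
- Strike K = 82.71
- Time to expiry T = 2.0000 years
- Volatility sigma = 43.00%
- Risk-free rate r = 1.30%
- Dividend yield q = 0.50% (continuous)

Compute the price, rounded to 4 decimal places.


Answer: Price = 16.0443

Derivation:
d1 = (ln(S/K) + (r - q + 0.5*sigma^2) * T) / (sigma * sqrt(T)) = 0.48291769
d2 = d1 - sigma * sqrt(T) = -0.12519414
exp(-rT) = 0.97433509; exp(-qT) = 0.99004983
P = K * exp(-rT) * N(-d2) - S_0 * exp(-qT) * N(-d1)
N(-d1) = 0.31457709; N(-d2) = 0.54981507
P = 82.7100 * 0.97433509 * 0.54981507 - 90.7500 * 0.99004983 * 0.31457709 = 16.0443


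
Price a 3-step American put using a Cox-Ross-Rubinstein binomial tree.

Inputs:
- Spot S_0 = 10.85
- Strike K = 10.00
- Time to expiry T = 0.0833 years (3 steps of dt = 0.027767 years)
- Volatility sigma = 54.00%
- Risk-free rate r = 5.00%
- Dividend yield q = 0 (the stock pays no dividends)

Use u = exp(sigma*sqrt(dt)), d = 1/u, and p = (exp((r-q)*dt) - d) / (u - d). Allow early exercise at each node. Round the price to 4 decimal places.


Answer: Price = V(0,0) = 0.2690

Derivation:
dt = T/N = 0.027767
u = exp(sigma*sqrt(dt)) = 1.094155; d = 1/u = 0.913948
p = (exp((r-q)*dt) - d) / (u - d) = 0.485229
Discount per step: exp(-r*dt) = 0.998613
Stock lattice S(k, i) with i counting down-moves:
  k=0: S(0,0) = 10.8500
  k=1: S(1,0) = 11.8716; S(1,1) = 9.9163
  k=2: S(2,0) = 12.9893; S(2,1) = 10.8500; S(2,2) = 9.0630
  k=3: S(3,0) = 14.2123; S(3,1) = 11.8716; S(3,2) = 9.9163; S(3,3) = 8.2831
Terminal payoffs V(N, i) = max(K - S_T, 0):
  V(3,0) = 0.000000; V(3,1) = 0.000000; V(3,2) = 0.083668; V(3,3) = 1.716885
Backward induction: V(k, i) = exp(-r*dt) * [p * V(k+1, i) + (1-p) * V(k+1, i+1)]; then take max(V_cont, immediate exercise) for American.
  V(2,0) = exp(-r*dt) * [p*0.000000 + (1-p)*0.000000] = 0.000000; exercise = 0.000000; V(2,0) = max -> 0.000000
  V(2,1) = exp(-r*dt) * [p*0.000000 + (1-p)*0.083668] = 0.043010; exercise = 0.000000; V(2,1) = max -> 0.043010
  V(2,2) = exp(-r*dt) * [p*0.083668 + (1-p)*1.716885] = 0.923118; exercise = 0.936992; V(2,2) = max -> 0.936992
  V(1,0) = exp(-r*dt) * [p*0.000000 + (1-p)*0.043010] = 0.022110; exercise = 0.000000; V(1,0) = max -> 0.022110
  V(1,1) = exp(-r*dt) * [p*0.043010 + (1-p)*0.936992] = 0.502508; exercise = 0.083668; V(1,1) = max -> 0.502508
  V(0,0) = exp(-r*dt) * [p*0.022110 + (1-p)*0.502508] = 0.269031; exercise = 0.000000; V(0,0) = max -> 0.269031


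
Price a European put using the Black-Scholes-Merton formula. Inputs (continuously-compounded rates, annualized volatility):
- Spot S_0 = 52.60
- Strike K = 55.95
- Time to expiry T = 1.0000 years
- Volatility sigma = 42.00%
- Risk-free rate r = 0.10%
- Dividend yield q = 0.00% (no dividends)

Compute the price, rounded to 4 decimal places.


d1 = (ln(S/K) + (r - q + 0.5*sigma^2) * T) / (sigma * sqrt(T)) = 0.06537544
d2 = d1 - sigma * sqrt(T) = -0.35462456
exp(-rT) = 0.99900050; exp(-qT) = 1.00000000
P = K * exp(-rT) * N(-d2) - S_0 * exp(-qT) * N(-d1)
N(-d1) = 0.47393754; N(-d2) = 0.63856456
P = 55.9500 * 0.99900050 * 0.63856456 - 52.6000 * 1.00000000 * 0.47393754 = 10.7629

Answer: Price = 10.7629


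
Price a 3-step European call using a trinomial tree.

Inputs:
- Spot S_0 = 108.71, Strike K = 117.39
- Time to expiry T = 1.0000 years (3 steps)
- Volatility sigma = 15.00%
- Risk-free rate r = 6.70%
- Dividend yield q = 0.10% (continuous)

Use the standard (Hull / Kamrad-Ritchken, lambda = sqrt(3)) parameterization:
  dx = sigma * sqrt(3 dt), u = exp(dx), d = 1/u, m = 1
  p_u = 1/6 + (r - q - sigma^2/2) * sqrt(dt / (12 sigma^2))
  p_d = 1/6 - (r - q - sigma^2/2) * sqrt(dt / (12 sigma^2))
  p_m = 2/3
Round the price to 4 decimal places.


dt = T/N = 0.333333; dx = sigma*sqrt(3*dt) = 0.150000
u = exp(dx) = 1.161834; d = 1/u = 0.860708
p_u = 0.227500, p_m = 0.666667, p_d = 0.105833
Discount per step: exp(-r*dt) = 0.977914
Stock lattice S(k, j) with j the centered position index:
  k=0: S(0,+0) = 108.7100
  k=1: S(1,-1) = 93.5676; S(1,+0) = 108.7100; S(1,+1) = 126.3030
  k=2: S(2,-2) = 80.5343; S(2,-1) = 93.5676; S(2,+0) = 108.7100; S(2,+1) = 126.3030; S(2,+2) = 146.7432
  k=3: S(3,-3) = 69.3166; S(3,-2) = 80.5343; S(3,-1) = 93.5676; S(3,+0) = 108.7100; S(3,+1) = 126.3030; S(3,+2) = 146.7432; S(3,+3) = 170.4912
Terminal payoffs V(N, j) = max(S_T - K, 0):
  V(3,-3) = 0.000000; V(3,-2) = 0.000000; V(3,-1) = 0.000000; V(3,+0) = 0.000000; V(3,+1) = 8.913001; V(3,+2) = 29.353151; V(3,+3) = 53.101218
Backward induction: V(k, j) = exp(-r*dt) * [p_u * V(k+1, j+1) + p_m * V(k+1, j) + p_d * V(k+1, j-1)]
  V(2,-2) = exp(-r*dt) * [p_u*0.000000 + p_m*0.000000 + p_d*0.000000] = 0.000000
  V(2,-1) = exp(-r*dt) * [p_u*0.000000 + p_m*0.000000 + p_d*0.000000] = 0.000000
  V(2,+0) = exp(-r*dt) * [p_u*8.913001 + p_m*0.000000 + p_d*0.000000] = 1.982924
  V(2,+1) = exp(-r*dt) * [p_u*29.353151 + p_m*8.913001 + p_d*0.000000] = 12.341123
  V(2,+2) = exp(-r*dt) * [p_u*53.101218 + p_m*29.353151 + p_d*8.913001] = 31.872754
  V(1,-1) = exp(-r*dt) * [p_u*1.982924 + p_m*0.000000 + p_d*0.000000] = 0.441152
  V(1,+0) = exp(-r*dt) * [p_u*12.341123 + p_m*1.982924 + p_d*0.000000] = 4.038350
  V(1,+1) = exp(-r*dt) * [p_u*31.872754 + p_m*12.341123 + p_d*1.982924] = 15.341837
  V(0,+0) = exp(-r*dt) * [p_u*15.341837 + p_m*4.038350 + p_d*0.441152] = 6.091614

Answer: Price = V(0,0) = 6.0916


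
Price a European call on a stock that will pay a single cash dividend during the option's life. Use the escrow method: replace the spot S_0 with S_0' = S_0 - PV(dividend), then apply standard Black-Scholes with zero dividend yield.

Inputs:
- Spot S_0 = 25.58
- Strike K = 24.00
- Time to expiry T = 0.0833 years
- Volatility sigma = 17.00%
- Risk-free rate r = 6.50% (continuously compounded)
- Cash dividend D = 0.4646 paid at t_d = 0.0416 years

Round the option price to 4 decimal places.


Answer: Price = 1.3394

Derivation:
PV(D) = D * exp(-r * t_d) = 0.4646 * 0.99729965 = 0.46334542
S_0' = S_0 - PV(D) = 25.5800 - 0.46334542 = 25.11665458
d1 = (ln(S_0'/K) + (r + sigma^2/2)*T) / (sigma*sqrt(T)) = 1.06176614
d2 = d1 - sigma*sqrt(T) = 1.01270118
exp(-rT) = 0.99460013
N(d1) = 0.85582907; N(d2) = 0.84439854
C = S_0' * N(d1) - K * exp(-rT) * N(d2) = 25.11665458 * 0.85582907 - 24.0000 * 0.99460013 * 0.84439854 = 1.3394


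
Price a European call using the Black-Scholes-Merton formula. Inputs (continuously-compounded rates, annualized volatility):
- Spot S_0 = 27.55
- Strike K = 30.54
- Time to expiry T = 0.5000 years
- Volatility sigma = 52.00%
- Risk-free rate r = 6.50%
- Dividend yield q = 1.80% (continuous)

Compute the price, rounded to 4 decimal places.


d1 = (ln(S/K) + (r - q + 0.5*sigma^2) * T) / (sigma * sqrt(T)) = -0.03245828
d2 = d1 - sigma * sqrt(T) = -0.40015381
exp(-rT) = 0.96802245; exp(-qT) = 0.99104038
C = S_0 * exp(-qT) * N(d1) - K * exp(-rT) * N(d2)
N(d1) = 0.48705329; N(d2) = 0.34452162
C = 27.5500 * 0.99104038 * 0.48705329 - 30.5400 * 0.96802245 * 0.34452162 = 3.1129

Answer: Price = 3.1129


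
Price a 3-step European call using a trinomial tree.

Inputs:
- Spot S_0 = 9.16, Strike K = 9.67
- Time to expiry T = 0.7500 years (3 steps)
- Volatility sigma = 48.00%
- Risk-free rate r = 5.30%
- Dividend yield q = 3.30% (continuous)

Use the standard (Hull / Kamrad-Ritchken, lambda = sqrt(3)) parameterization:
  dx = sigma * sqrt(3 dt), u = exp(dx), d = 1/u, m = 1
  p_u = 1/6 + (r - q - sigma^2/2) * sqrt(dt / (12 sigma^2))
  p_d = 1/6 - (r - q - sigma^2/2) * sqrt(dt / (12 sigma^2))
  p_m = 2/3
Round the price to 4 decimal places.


dt = T/N = 0.250000; dx = sigma*sqrt(3*dt) = 0.415692
u = exp(dx) = 1.515419; d = 1/u = 0.659883
p_u = 0.138040, p_m = 0.666667, p_d = 0.195294
Discount per step: exp(-r*dt) = 0.986837
Stock lattice S(k, j) with j the centered position index:
  k=0: S(0,+0) = 9.1600
  k=1: S(1,-1) = 6.0445; S(1,+0) = 9.1600; S(1,+1) = 13.8812
  k=2: S(2,-2) = 3.9887; S(2,-1) = 6.0445; S(2,+0) = 9.1600; S(2,+1) = 13.8812; S(2,+2) = 21.0359
  k=3: S(3,-3) = 2.6321; S(3,-2) = 3.9887; S(3,-1) = 6.0445; S(3,+0) = 9.1600; S(3,+1) = 13.8812; S(3,+2) = 21.0359; S(3,+3) = 31.8782
Terminal payoffs V(N, j) = max(S_T - K, 0):
  V(3,-3) = 0.000000; V(3,-2) = 0.000000; V(3,-1) = 0.000000; V(3,+0) = 0.000000; V(3,+1) = 4.211241; V(3,+2) = 11.365901; V(3,+3) = 22.208212
Backward induction: V(k, j) = exp(-r*dt) * [p_u * V(k+1, j+1) + p_m * V(k+1, j) + p_d * V(k+1, j-1)]
  V(2,-2) = exp(-r*dt) * [p_u*0.000000 + p_m*0.000000 + p_d*0.000000] = 0.000000
  V(2,-1) = exp(-r*dt) * [p_u*0.000000 + p_m*0.000000 + p_d*0.000000] = 0.000000
  V(2,+0) = exp(-r*dt) * [p_u*4.211241 + p_m*0.000000 + p_d*0.000000] = 0.573667
  V(2,+1) = exp(-r*dt) * [p_u*11.365901 + p_m*4.211241 + p_d*0.000000] = 4.318835
  V(2,+2) = exp(-r*dt) * [p_u*22.208212 + p_m*11.365901 + p_d*4.211241] = 11.314398
  V(1,-1) = exp(-r*dt) * [p_u*0.573667 + p_m*0.000000 + p_d*0.000000] = 0.078146
  V(1,+0) = exp(-r*dt) * [p_u*4.318835 + p_m*0.573667 + p_d*0.000000] = 0.965734
  V(1,+1) = exp(-r*dt) * [p_u*11.314398 + p_m*4.318835 + p_d*0.573667] = 4.493162
  V(0,+0) = exp(-r*dt) * [p_u*4.493162 + p_m*0.965734 + p_d*0.078146] = 1.262480

Answer: Price = V(0,0) = 1.2625


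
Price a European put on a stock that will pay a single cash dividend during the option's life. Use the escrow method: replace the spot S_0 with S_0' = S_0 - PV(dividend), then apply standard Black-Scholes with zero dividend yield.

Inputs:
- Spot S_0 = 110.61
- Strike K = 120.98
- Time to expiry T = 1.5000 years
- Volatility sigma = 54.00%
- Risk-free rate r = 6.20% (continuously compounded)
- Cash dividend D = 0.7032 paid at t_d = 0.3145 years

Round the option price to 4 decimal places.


PV(D) = D * exp(-r * t_d) = 0.7032 * 0.98068988 = 0.68962112
S_0' = S_0 - PV(D) = 110.6100 - 0.68962112 = 109.92037888
d1 = (ln(S_0'/K) + (r + sigma^2/2)*T) / (sigma*sqrt(T)) = 0.32634315
d2 = d1 - sigma*sqrt(T) = -0.33501908
exp(-rT) = 0.91119350
N(-d1) = 0.37208237; N(-d2) = 0.63119465
P = K * exp(-rT) * N(-d2) - S_0' * N(-d1) = 120.9800 * 0.91119350 * 0.63119465 - 109.92037888 * 0.37208237 = 28.6811

Answer: Price = 28.6811


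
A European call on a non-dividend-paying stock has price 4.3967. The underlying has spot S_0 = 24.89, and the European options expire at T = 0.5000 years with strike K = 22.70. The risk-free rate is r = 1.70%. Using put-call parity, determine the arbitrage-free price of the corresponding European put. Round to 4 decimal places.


Put-call parity: C - P = S_0 * exp(-qT) - K * exp(-rT).
S_0 * exp(-qT) = 24.8900 * 1.00000000 = 24.89000000
K * exp(-rT) = 22.7000 * 0.99153602 = 22.50786772
P = C - S*exp(-qT) + K*exp(-rT)
P = 4.3967 - 24.89000000 + 22.50786772 = 2.0146

Answer: Put price = 2.0146


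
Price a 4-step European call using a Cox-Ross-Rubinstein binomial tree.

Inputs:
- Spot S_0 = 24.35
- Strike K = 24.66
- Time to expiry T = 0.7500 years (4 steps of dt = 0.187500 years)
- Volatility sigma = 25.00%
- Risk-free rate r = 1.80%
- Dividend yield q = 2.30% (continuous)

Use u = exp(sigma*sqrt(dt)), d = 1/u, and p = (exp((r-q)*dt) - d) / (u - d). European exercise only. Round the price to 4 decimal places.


Answer: Price = V(0,0) = 1.8167

Derivation:
dt = T/N = 0.187500
u = exp(sigma*sqrt(dt)) = 1.114330; d = 1/u = 0.897400
p = (exp((r-q)*dt) - d) / (u - d) = 0.468643
Discount per step: exp(-r*dt) = 0.996631
Stock lattice S(k, i) with i counting down-moves:
  k=0: S(0,0) = 24.3500
  k=1: S(1,0) = 27.1339; S(1,1) = 21.8517
  k=2: S(2,0) = 30.2361; S(2,1) = 24.3500; S(2,2) = 19.6097
  k=3: S(3,0) = 33.6930; S(3,1) = 27.1339; S(3,2) = 21.8517; S(3,3) = 17.5978
  k=4: S(4,0) = 37.5452; S(4,1) = 30.2361; S(4,2) = 24.3500; S(4,3) = 19.6097; S(4,4) = 15.7922
Terminal payoffs V(N, i) = max(S_T - K, 0):
  V(4,0) = 12.885163; V(4,1) = 5.576149; V(4,2) = 0.000000; V(4,3) = 0.000000; V(4,4) = 0.000000
Backward induction: V(k, i) = exp(-r*dt) * [p * V(k+1, i) + (1-p) * V(k+1, i+1)].
  V(3,0) = exp(-r*dt) * [p*12.885163 + (1-p)*5.576149] = 8.971142
  V(3,1) = exp(-r*dt) * [p*5.576149 + (1-p)*0.000000] = 2.604421
  V(3,2) = exp(-r*dt) * [p*0.000000 + (1-p)*0.000000] = 0.000000
  V(3,3) = exp(-r*dt) * [p*0.000000 + (1-p)*0.000000] = 0.000000
  V(2,0) = exp(-r*dt) * [p*8.971142 + (1-p)*2.604421] = 5.569315
  V(2,1) = exp(-r*dt) * [p*2.604421 + (1-p)*0.000000] = 1.216432
  V(2,2) = exp(-r*dt) * [p*0.000000 + (1-p)*0.000000] = 0.000000
  V(1,0) = exp(-r*dt) * [p*5.569315 + (1-p)*1.216432] = 3.245410
  V(1,1) = exp(-r*dt) * [p*1.216432 + (1-p)*0.000000] = 0.568152
  V(0,0) = exp(-r*dt) * [p*3.245410 + (1-p)*0.568152] = 1.816690


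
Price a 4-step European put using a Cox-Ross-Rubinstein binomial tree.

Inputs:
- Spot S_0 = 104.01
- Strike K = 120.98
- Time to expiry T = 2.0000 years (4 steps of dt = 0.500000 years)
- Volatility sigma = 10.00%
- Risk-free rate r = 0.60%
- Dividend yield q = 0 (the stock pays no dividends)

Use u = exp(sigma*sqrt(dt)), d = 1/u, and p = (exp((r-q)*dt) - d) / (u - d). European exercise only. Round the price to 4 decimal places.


Answer: Price = V(0,0) = 16.6089

Derivation:
dt = T/N = 0.500000
u = exp(sigma*sqrt(dt)) = 1.073271; d = 1/u = 0.931731
p = (exp((r-q)*dt) - d) / (u - d) = 0.503557
Discount per step: exp(-r*dt) = 0.997004
Stock lattice S(k, i) with i counting down-moves:
  k=0: S(0,0) = 104.0100
  k=1: S(1,0) = 111.6309; S(1,1) = 96.9094
  k=2: S(2,0) = 119.8101; S(2,1) = 104.0100; S(2,2) = 90.2935
  k=3: S(3,0) = 128.5887; S(3,1) = 111.6309; S(3,2) = 96.9094; S(3,3) = 84.1293
  k=4: S(4,0) = 138.0105; S(4,1) = 119.8101; S(4,2) = 104.0100; S(4,3) = 90.2935; S(4,4) = 78.3859
Terminal payoffs V(N, i) = max(K - S_T, 0):
  V(4,0) = 0.000000; V(4,1) = 1.169850; V(4,2) = 16.970000; V(4,3) = 30.686480; V(4,4) = 42.594079
Backward induction: V(k, i) = exp(-r*dt) * [p * V(k+1, i) + (1-p) * V(k+1, i+1)].
  V(3,0) = exp(-r*dt) * [p*0.000000 + (1-p)*1.169850] = 0.579024
  V(3,1) = exp(-r*dt) * [p*1.169850 + (1-p)*16.970000] = 8.986722
  V(3,2) = exp(-r*dt) * [p*16.970000 + (1-p)*30.686480] = 23.708219
  V(3,3) = exp(-r*dt) * [p*30.686480 + (1-p)*42.594079] = 36.488294
  V(2,0) = exp(-r*dt) * [p*0.579024 + (1-p)*8.986722] = 4.738729
  V(2,1) = exp(-r*dt) * [p*8.986722 + (1-p)*23.708219] = 16.246293
  V(2,2) = exp(-r*dt) * [p*23.708219 + (1-p)*36.488294] = 29.962774
  V(1,0) = exp(-r*dt) * [p*4.738729 + (1-p)*16.246293] = 10.420270
  V(1,1) = exp(-r*dt) * [p*16.246293 + (1-p)*29.962774] = 22.986680
  V(0,0) = exp(-r*dt) * [p*10.420270 + (1-p)*22.986680] = 16.608874


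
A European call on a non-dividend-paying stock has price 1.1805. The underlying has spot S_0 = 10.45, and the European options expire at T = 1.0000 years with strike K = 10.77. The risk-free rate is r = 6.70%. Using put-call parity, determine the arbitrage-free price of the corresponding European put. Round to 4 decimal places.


Put-call parity: C - P = S_0 * exp(-qT) - K * exp(-rT).
S_0 * exp(-qT) = 10.4500 * 1.00000000 = 10.45000000
K * exp(-rT) = 10.7700 * 0.93519520 = 10.07205232
P = C - S*exp(-qT) + K*exp(-rT)
P = 1.1805 - 10.45000000 + 10.07205232 = 0.8026

Answer: Put price = 0.8026


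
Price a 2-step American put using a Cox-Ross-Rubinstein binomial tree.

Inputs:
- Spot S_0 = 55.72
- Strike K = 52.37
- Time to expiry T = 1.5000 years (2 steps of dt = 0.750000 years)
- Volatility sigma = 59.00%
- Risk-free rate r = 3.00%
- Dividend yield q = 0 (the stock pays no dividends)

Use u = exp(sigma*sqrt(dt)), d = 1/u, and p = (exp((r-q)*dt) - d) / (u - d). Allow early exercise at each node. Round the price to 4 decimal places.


dt = T/N = 0.750000
u = exp(sigma*sqrt(dt)) = 1.666882; d = 1/u = 0.599922
p = (exp((r-q)*dt) - d) / (u - d) = 0.396297
Discount per step: exp(-r*dt) = 0.977751
Stock lattice S(k, i) with i counting down-moves:
  k=0: S(0,0) = 55.7200
  k=1: S(1,0) = 92.8787; S(1,1) = 33.4277
  k=2: S(2,0) = 154.8178; S(2,1) = 55.7200; S(2,2) = 20.0540
Terminal payoffs V(N, i) = max(K - S_T, 0):
  V(2,0) = 0.000000; V(2,1) = 0.000000; V(2,2) = 32.315989
Backward induction: V(k, i) = exp(-r*dt) * [p * V(k+1, i) + (1-p) * V(k+1, i+1)]; then take max(V_cont, immediate exercise) for American.
  V(1,0) = exp(-r*dt) * [p*0.000000 + (1-p)*0.000000] = 0.000000; exercise = 0.000000; V(1,0) = max -> 0.000000
  V(1,1) = exp(-r*dt) * [p*0.000000 + (1-p)*32.315989] = 19.075213; exercise = 18.942325; V(1,1) = max -> 19.075213
  V(0,0) = exp(-r*dt) * [p*0.000000 + (1-p)*19.075213] = 11.259558; exercise = 0.000000; V(0,0) = max -> 11.259558

Answer: Price = V(0,0) = 11.2596


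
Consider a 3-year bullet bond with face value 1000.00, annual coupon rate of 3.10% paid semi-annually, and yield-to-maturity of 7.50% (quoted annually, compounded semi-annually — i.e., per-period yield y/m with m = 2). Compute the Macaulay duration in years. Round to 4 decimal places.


Answer: Macaulay duration = 2.8792 years

Derivation:
Coupon per period c = face * coupon_rate / m = 15.500000
Periods per year m = 2; per-period yield y/m = 0.037500
Number of cashflows N = 6
Cashflows (t years, CF_t, discount factor 1/(1+y/m)^(m*t), PV):
  t = 0.5000: CF_t = 15.500000, DF = 0.963855, PV = 14.939759
  t = 1.0000: CF_t = 15.500000, DF = 0.929017, PV = 14.399768
  t = 1.5000: CF_t = 15.500000, DF = 0.895438, PV = 13.879294
  t = 2.0000: CF_t = 15.500000, DF = 0.863073, PV = 13.377633
  t = 2.5000: CF_t = 15.500000, DF = 0.831878, PV = 12.894104
  t = 3.0000: CF_t = 1015.500000, DF = 0.801810, PV = 814.237866
Price P = sum_t PV_t = 883.728424
Macaulay numerator sum_t t * PV_t:
  t * PV_t at t = 0.5000: 7.469880
  t * PV_t at t = 1.0000: 14.399768
  t * PV_t at t = 1.5000: 20.818941
  t * PV_t at t = 2.0000: 26.755266
  t * PV_t at t = 2.5000: 32.235260
  t * PV_t at t = 3.0000: 2442.713599
Macaulay duration D = (sum_t t * PV_t) / P = 2544.392713 / 883.728424 = 2.879157


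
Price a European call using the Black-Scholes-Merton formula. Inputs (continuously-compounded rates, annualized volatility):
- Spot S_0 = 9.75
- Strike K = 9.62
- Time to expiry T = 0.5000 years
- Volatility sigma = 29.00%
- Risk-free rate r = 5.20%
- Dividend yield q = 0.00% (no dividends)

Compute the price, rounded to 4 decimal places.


Answer: Price = 0.9836

Derivation:
d1 = (ln(S/K) + (r - q + 0.5*sigma^2) * T) / (sigma * sqrt(T)) = 0.29478072
d2 = d1 - sigma * sqrt(T) = 0.08971976
exp(-rT) = 0.97433509; exp(-qT) = 1.00000000
C = S_0 * exp(-qT) * N(d1) - K * exp(-rT) * N(d2)
N(d1) = 0.61591930; N(d2) = 0.53574504
C = 9.7500 * 1.00000000 * 0.61591930 - 9.6200 * 0.97433509 * 0.53574504 = 0.9836


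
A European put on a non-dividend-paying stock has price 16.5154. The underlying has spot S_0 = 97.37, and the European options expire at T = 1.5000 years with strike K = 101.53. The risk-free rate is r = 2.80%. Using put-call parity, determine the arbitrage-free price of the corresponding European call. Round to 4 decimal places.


Put-call parity: C - P = S_0 * exp(-qT) - K * exp(-rT).
S_0 * exp(-qT) = 97.3700 * 1.00000000 = 97.37000000
K * exp(-rT) = 101.5300 * 0.95886978 = 97.35404882
C = P + S*exp(-qT) - K*exp(-rT)
C = 16.5154 + 97.37000000 - 97.35404882 = 16.5314

Answer: Call price = 16.5314


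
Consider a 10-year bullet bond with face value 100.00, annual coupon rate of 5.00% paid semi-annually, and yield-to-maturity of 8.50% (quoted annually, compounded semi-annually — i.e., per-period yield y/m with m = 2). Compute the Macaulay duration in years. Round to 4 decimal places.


Coupon per period c = face * coupon_rate / m = 2.500000
Periods per year m = 2; per-period yield y/m = 0.042500
Number of cashflows N = 20
Cashflows (t years, CF_t, discount factor 1/(1+y/m)^(m*t), PV):
  t = 0.5000: CF_t = 2.500000, DF = 0.959233, PV = 2.398082
  t = 1.0000: CF_t = 2.500000, DF = 0.920127, PV = 2.300318
  t = 1.5000: CF_t = 2.500000, DF = 0.882616, PV = 2.206540
  t = 2.0000: CF_t = 2.500000, DF = 0.846634, PV = 2.116585
  t = 2.5000: CF_t = 2.500000, DF = 0.812119, PV = 2.030298
  t = 3.0000: CF_t = 2.500000, DF = 0.779011, PV = 1.947528
  t = 3.5000: CF_t = 2.500000, DF = 0.747253, PV = 1.868132
  t = 4.0000: CF_t = 2.500000, DF = 0.716789, PV = 1.791973
  t = 4.5000: CF_t = 2.500000, DF = 0.687568, PV = 1.718919
  t = 5.0000: CF_t = 2.500000, DF = 0.659537, PV = 1.648843
  t = 5.5000: CF_t = 2.500000, DF = 0.632650, PV = 1.581624
  t = 6.0000: CF_t = 2.500000, DF = 0.606858, PV = 1.517146
  t = 6.5000: CF_t = 2.500000, DF = 0.582118, PV = 1.455295
  t = 7.0000: CF_t = 2.500000, DF = 0.558387, PV = 1.395967
  t = 7.5000: CF_t = 2.500000, DF = 0.535623, PV = 1.339057
  t = 8.0000: CF_t = 2.500000, DF = 0.513787, PV = 1.284467
  t = 8.5000: CF_t = 2.500000, DF = 0.492841, PV = 1.232103
  t = 9.0000: CF_t = 2.500000, DF = 0.472749, PV = 1.181873
  t = 9.5000: CF_t = 2.500000, DF = 0.453477, PV = 1.133691
  t = 10.0000: CF_t = 102.500000, DF = 0.434989, PV = 44.586419
Price P = sum_t PV_t = 76.734860
Macaulay numerator sum_t t * PV_t:
  t * PV_t at t = 0.5000: 1.199041
  t * PV_t at t = 1.0000: 2.300318
  t * PV_t at t = 1.5000: 3.309810
  t * PV_t at t = 2.0000: 4.233170
  t * PV_t at t = 2.5000: 5.075744
  t * PV_t at t = 3.0000: 5.842583
  t * PV_t at t = 3.5000: 6.538462
  t * PV_t at t = 4.0000: 7.167893
  t * PV_t at t = 4.5000: 7.735136
  t * PV_t at t = 5.0000: 8.244216
  t * PV_t at t = 5.5000: 8.698933
  t * PV_t at t = 6.0000: 9.102873
  t * PV_t at t = 6.5000: 9.459421
  t * PV_t at t = 7.0000: 9.771768
  t * PV_t at t = 7.5000: 10.042927
  t * PV_t at t = 8.0000: 10.275737
  t * PV_t at t = 8.5000: 10.472873
  t * PV_t at t = 9.0000: 10.636858
  t * PV_t at t = 9.5000: 10.770067
  t * PV_t at t = 10.0000: 445.864189
Macaulay duration D = (sum_t t * PV_t) / P = 586.742021 / 76.734860 = 7.646356

Answer: Macaulay duration = 7.6464 years


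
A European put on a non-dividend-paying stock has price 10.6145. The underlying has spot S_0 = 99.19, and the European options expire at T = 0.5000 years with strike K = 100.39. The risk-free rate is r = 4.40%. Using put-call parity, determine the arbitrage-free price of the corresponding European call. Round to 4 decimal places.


Put-call parity: C - P = S_0 * exp(-qT) - K * exp(-rT).
S_0 * exp(-qT) = 99.1900 * 1.00000000 = 99.19000000
K * exp(-rT) = 100.3900 * 0.97824024 = 98.20553720
C = P + S*exp(-qT) - K*exp(-rT)
C = 10.6145 + 99.19000000 - 98.20553720 = 11.5990

Answer: Call price = 11.5990


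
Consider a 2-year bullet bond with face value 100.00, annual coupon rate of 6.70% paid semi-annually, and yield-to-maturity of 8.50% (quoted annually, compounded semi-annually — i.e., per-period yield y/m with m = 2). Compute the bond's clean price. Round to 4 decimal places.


Coupon per period c = face * coupon_rate / m = 3.350000
Periods per year m = 2; per-period yield y/m = 0.042500
Number of cashflows N = 4
Cashflows (t years, CF_t, discount factor 1/(1+y/m)^(m*t), PV):
  t = 0.5000: CF_t = 3.350000, DF = 0.959233, PV = 3.213429
  t = 1.0000: CF_t = 3.350000, DF = 0.920127, PV = 3.082426
  t = 1.5000: CF_t = 3.350000, DF = 0.882616, PV = 2.956764
  t = 2.0000: CF_t = 103.350000, DF = 0.846634, PV = 87.499632
Price P = sum_t PV_t = 96.752251

Answer: Price = 96.7523


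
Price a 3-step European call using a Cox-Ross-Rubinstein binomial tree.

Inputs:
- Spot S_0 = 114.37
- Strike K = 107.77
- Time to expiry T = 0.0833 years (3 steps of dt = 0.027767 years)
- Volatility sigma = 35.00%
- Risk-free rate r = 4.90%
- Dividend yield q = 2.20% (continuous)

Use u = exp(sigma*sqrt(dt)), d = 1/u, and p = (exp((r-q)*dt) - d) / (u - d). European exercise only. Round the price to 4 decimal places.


dt = T/N = 0.027767
u = exp(sigma*sqrt(dt)) = 1.060056; d = 1/u = 0.943346
p = (exp((r-q)*dt) - d) / (u - d) = 0.491850
Discount per step: exp(-r*dt) = 0.998640
Stock lattice S(k, i) with i counting down-moves:
  k=0: S(0,0) = 114.3700
  k=1: S(1,0) = 121.2386; S(1,1) = 107.8905
  k=2: S(2,0) = 128.5197; S(2,1) = 114.3700; S(2,2) = 101.7782
  k=3: S(3,0) = 136.2381; S(3,1) = 121.2386; S(3,2) = 107.8905; S(3,3) = 96.0121
Terminal payoffs V(N, i) = max(S_T - K, 0):
  V(3,0) = 28.468061; V(3,1) = 13.468596; V(3,2) = 0.120534; V(3,3) = 0.000000
Backward induction: V(k, i) = exp(-r*dt) * [p * V(k+1, i) + (1-p) * V(k+1, i+1)].
  V(2,0) = exp(-r*dt) * [p*28.468061 + (1-p)*13.468596] = 20.817736
  V(2,1) = exp(-r*dt) * [p*13.468596 + (1-p)*0.120534] = 6.676685
  V(2,2) = exp(-r*dt) * [p*0.120534 + (1-p)*0.000000] = 0.059204
  V(1,0) = exp(-r*dt) * [p*20.817736 + (1-p)*6.676685] = 13.613423
  V(1,1) = exp(-r*dt) * [p*6.676685 + (1-p)*0.059204] = 3.309505
  V(0,0) = exp(-r*dt) * [p*13.613423 + (1-p)*3.309505] = 8.366094

Answer: Price = V(0,0) = 8.3661


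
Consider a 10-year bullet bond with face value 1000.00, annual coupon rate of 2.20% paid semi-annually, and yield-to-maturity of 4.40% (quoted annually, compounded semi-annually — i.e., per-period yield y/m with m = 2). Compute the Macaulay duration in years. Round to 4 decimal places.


Answer: Macaulay duration = 8.9051 years

Derivation:
Coupon per period c = face * coupon_rate / m = 11.000000
Periods per year m = 2; per-period yield y/m = 0.022000
Number of cashflows N = 20
Cashflows (t years, CF_t, discount factor 1/(1+y/m)^(m*t), PV):
  t = 0.5000: CF_t = 11.000000, DF = 0.978474, PV = 10.763209
  t = 1.0000: CF_t = 11.000000, DF = 0.957411, PV = 10.531516
  t = 1.5000: CF_t = 11.000000, DF = 0.936801, PV = 10.304810
  t = 2.0000: CF_t = 11.000000, DF = 0.916635, PV = 10.082985
  t = 2.5000: CF_t = 11.000000, DF = 0.896903, PV = 9.865934
  t = 3.0000: CF_t = 11.000000, DF = 0.877596, PV = 9.653556
  t = 3.5000: CF_t = 11.000000, DF = 0.858704, PV = 9.445749
  t = 4.0000: CF_t = 11.000000, DF = 0.840220, PV = 9.242416
  t = 4.5000: CF_t = 11.000000, DF = 0.822133, PV = 9.043460
  t = 5.0000: CF_t = 11.000000, DF = 0.804435, PV = 8.848787
  t = 5.5000: CF_t = 11.000000, DF = 0.787119, PV = 8.658304
  t = 6.0000: CF_t = 11.000000, DF = 0.770175, PV = 8.471922
  t = 6.5000: CF_t = 11.000000, DF = 0.753596, PV = 8.289552
  t = 7.0000: CF_t = 11.000000, DF = 0.737373, PV = 8.111107
  t = 7.5000: CF_t = 11.000000, DF = 0.721500, PV = 7.936504
  t = 8.0000: CF_t = 11.000000, DF = 0.705969, PV = 7.765660
  t = 8.5000: CF_t = 11.000000, DF = 0.690772, PV = 7.598493
  t = 9.0000: CF_t = 11.000000, DF = 0.675902, PV = 7.434924
  t = 9.5000: CF_t = 11.000000, DF = 0.661352, PV = 7.274877
  t = 10.0000: CF_t = 1011.000000, DF = 0.647116, PV = 654.234195
Price P = sum_t PV_t = 823.557960
Macaulay numerator sum_t t * PV_t:
  t * PV_t at t = 0.5000: 5.381605
  t * PV_t at t = 1.0000: 10.531516
  t * PV_t at t = 1.5000: 15.457215
  t * PV_t at t = 2.0000: 20.165969
  t * PV_t at t = 2.5000: 24.664835
  t * PV_t at t = 3.0000: 28.960667
  t * PV_t at t = 3.5000: 33.060123
  t * PV_t at t = 4.0000: 36.969665
  t * PV_t at t = 4.5000: 40.695570
  t * PV_t at t = 5.0000: 44.243934
  t * PV_t at t = 5.5000: 47.620672
  t * PV_t at t = 6.0000: 50.831530
  t * PV_t at t = 6.5000: 53.882085
  t * PV_t at t = 7.0000: 56.777751
  t * PV_t at t = 7.5000: 59.523781
  t * PV_t at t = 8.0000: 62.125277
  t * PV_t at t = 8.5000: 64.587189
  t * PV_t at t = 9.0000: 66.914320
  t * PV_t at t = 9.5000: 69.111333
  t * PV_t at t = 10.0000: 6542.341948
Macaulay duration D = (sum_t t * PV_t) / P = 7333.846986 / 823.557960 = 8.905077


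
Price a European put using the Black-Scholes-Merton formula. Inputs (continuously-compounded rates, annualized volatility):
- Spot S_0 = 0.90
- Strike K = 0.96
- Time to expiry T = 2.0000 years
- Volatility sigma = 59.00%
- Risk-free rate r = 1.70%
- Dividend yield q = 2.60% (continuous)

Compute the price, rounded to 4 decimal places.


d1 = (ln(S/K) + (r - q + 0.5*sigma^2) * T) / (sigma * sqrt(T)) = 0.31827173
d2 = d1 - sigma * sqrt(T) = -0.51611427
exp(-rT) = 0.96657150; exp(-qT) = 0.94932887
P = K * exp(-rT) * N(-d2) - S_0 * exp(-qT) * N(-d1)
N(-d1) = 0.37513941; N(-d2) = 0.69711270
P = 0.9600 * 0.96657150 * 0.69711270 - 0.9000 * 0.94932887 * 0.37513941 = 0.3263

Answer: Price = 0.3263


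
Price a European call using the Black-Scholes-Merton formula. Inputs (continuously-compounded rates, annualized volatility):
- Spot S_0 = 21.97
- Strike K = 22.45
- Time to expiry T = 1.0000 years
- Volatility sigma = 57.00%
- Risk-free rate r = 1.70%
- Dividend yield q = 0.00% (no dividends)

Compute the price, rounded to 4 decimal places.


d1 = (ln(S/K) + (r - q + 0.5*sigma^2) * T) / (sigma * sqrt(T)) = 0.27690750
d2 = d1 - sigma * sqrt(T) = -0.29309250
exp(-rT) = 0.98314368; exp(-qT) = 1.00000000
C = S_0 * exp(-qT) * N(d1) - K * exp(-rT) * N(d2)
N(d1) = 0.60907443; N(d2) = 0.38472572
C = 21.9700 * 1.00000000 * 0.60907443 - 22.4500 * 0.98314368 * 0.38472572 = 4.8899

Answer: Price = 4.8899


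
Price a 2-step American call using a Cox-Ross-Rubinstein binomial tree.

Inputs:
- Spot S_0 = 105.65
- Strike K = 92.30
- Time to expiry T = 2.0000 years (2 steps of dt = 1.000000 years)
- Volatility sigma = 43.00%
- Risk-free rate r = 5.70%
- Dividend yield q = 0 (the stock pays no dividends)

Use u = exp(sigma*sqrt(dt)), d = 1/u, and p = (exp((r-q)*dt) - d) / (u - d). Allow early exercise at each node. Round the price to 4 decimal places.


Answer: Price = V(0,0) = 35.6649

Derivation:
dt = T/N = 1.000000
u = exp(sigma*sqrt(dt)) = 1.537258; d = 1/u = 0.650509
p = (exp((r-q)*dt) - d) / (u - d) = 0.460273
Discount per step: exp(-r*dt) = 0.944594
Stock lattice S(k, i) with i counting down-moves:
  k=0: S(0,0) = 105.6500
  k=1: S(1,0) = 162.4113; S(1,1) = 68.7263
  k=2: S(2,0) = 249.6679; S(2,1) = 105.6500; S(2,2) = 44.7071
Terminal payoffs V(N, i) = max(S_T - K, 0):
  V(2,0) = 157.367927; V(2,1) = 13.350000; V(2,2) = 0.000000
Backward induction: V(k, i) = exp(-r*dt) * [p * V(k+1, i) + (1-p) * V(k+1, i+1)]; then take max(V_cont, immediate exercise) for American.
  V(1,0) = exp(-r*dt) * [p*157.367927 + (1-p)*13.350000] = 75.225225; exercise = 70.111257; V(1,0) = max -> 75.225225
  V(1,1) = exp(-r*dt) * [p*13.350000 + (1-p)*0.000000] = 5.804200; exercise = 0.000000; V(1,1) = max -> 5.804200
  V(0,0) = exp(-r*dt) * [p*75.225225 + (1-p)*5.804200] = 35.664898; exercise = 13.350000; V(0,0) = max -> 35.664898
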